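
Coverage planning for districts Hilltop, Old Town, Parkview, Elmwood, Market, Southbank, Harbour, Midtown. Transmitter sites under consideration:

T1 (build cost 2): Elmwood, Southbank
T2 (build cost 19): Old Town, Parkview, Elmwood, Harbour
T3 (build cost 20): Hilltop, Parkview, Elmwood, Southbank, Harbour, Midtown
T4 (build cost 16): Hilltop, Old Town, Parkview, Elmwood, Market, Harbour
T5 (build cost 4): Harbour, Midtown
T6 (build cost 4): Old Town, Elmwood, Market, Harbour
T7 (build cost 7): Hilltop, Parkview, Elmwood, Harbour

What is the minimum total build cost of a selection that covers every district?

T1, T5, T6, T7 cover every district at build cost 2 + 4 + 4 + 7 = 17.
Any cover uses at least 2 transmitter sites; among all covering selections none totals below 17.

17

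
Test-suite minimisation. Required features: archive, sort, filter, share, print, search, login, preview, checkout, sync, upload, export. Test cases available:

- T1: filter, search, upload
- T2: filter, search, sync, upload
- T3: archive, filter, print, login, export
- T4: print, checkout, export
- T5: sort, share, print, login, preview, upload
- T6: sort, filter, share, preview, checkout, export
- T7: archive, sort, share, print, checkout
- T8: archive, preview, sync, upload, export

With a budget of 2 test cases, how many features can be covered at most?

Choosing T2, T5 covers {sort, filter, share, print, search, login, preview, sync, upload} — 9 features.
No choice of 2 test cases does better; here archive, checkout, export are left uncovered.

9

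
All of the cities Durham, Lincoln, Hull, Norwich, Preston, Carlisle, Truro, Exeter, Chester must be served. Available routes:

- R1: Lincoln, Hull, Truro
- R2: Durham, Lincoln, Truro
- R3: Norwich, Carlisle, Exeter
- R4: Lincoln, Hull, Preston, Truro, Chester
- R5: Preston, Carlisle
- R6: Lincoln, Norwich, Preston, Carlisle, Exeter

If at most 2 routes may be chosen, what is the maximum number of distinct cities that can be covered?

8

Choosing R3, R4 covers {Lincoln, Hull, Norwich, Preston, Carlisle, Truro, Exeter, Chester} — 8 cities.
No choice of 2 routes does better; here Durham is left uncovered.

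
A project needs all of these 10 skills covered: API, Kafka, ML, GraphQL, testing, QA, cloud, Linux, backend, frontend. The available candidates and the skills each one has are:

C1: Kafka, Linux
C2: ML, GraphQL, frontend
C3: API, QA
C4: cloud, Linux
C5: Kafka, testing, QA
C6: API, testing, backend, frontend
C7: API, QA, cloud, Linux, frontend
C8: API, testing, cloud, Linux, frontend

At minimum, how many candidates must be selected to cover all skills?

4

C1, C2, C6, C7 together cover {API, Kafka, ML, GraphQL, testing, QA, cloud, Linux, backend, frontend} — every skill.
No 3 of the 8 candidates cover everything (all 56 triples fall short), so 4 is minimum.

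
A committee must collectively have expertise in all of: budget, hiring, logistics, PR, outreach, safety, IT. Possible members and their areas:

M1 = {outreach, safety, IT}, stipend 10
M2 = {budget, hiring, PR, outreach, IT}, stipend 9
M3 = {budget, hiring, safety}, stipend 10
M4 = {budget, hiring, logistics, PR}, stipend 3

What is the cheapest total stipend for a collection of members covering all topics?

13

M1, M4 cover every topic at stipend 10 + 3 = 13.
Any cover uses at least 2 members; among all covering selections none totals below 13.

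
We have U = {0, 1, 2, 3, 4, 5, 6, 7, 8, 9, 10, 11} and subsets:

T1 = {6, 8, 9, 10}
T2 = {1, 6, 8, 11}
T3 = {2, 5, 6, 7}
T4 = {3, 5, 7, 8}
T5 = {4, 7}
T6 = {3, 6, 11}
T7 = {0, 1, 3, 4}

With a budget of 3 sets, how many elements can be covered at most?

Choosing T1, T3, T7 covers {0, 1, 2, 3, 4, 5, 6, 7, 8, 9, 10} — 11 elements.
No choice of 3 sets does better; here 11 is left uncovered.

11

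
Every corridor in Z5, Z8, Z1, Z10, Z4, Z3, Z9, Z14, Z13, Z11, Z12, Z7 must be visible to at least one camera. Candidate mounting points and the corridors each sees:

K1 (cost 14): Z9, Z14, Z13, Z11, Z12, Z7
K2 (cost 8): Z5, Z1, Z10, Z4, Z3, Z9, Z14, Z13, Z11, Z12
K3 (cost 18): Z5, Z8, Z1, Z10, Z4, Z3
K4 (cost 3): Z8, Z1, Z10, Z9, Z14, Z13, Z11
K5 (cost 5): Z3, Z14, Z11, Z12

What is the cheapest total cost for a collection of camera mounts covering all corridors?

K1, K2, K4 cover every corridor at cost 14 + 8 + 3 = 25.
Any cover uses at least 2 camera mounts; among all covering selections none totals below 25.

25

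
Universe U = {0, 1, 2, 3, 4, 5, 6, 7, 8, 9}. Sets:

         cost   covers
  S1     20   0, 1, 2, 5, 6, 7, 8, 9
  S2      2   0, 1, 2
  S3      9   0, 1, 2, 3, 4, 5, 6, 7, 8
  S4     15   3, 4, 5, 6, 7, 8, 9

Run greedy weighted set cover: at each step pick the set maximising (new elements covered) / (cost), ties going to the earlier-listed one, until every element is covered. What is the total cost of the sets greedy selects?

26

Pick 1: S2 adds 3 new (0, 1, 2) at cost 2 (ratio 3/2).
Pick 2: S3 adds 6 new (3, 4, 5, 6, 7, 8) at cost 9 (ratio 6/9).
Pick 3: S4 adds 1 new (9) at cost 15 (ratio 1/15).
Greedy total cost: 2 + 9 + 15 = 26. (The true optimum is 17, so greedy overshoots here.)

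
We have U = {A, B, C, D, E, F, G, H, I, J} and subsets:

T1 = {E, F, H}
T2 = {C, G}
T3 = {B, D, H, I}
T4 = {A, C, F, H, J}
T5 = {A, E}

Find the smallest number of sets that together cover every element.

T1, T2, T3, T4 together cover {A, B, C, D, E, F, G, H, I, J} — every element.
No 3 of the 5 sets cover everything (all 10 triples fall short), so 4 is minimum.

4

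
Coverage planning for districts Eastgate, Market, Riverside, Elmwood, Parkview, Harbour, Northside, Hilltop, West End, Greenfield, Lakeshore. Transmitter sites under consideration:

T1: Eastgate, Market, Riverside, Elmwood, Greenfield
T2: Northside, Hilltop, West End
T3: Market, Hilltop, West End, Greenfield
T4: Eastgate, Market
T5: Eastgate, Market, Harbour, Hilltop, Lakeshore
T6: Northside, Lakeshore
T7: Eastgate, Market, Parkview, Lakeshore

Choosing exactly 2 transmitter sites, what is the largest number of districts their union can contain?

Choosing T1, T2 covers {Eastgate, Market, Riverside, Elmwood, Northside, Hilltop, West End, Greenfield} — 8 districts.
No choice of 2 transmitter sites does better; here Parkview, Harbour, Lakeshore are left uncovered.

8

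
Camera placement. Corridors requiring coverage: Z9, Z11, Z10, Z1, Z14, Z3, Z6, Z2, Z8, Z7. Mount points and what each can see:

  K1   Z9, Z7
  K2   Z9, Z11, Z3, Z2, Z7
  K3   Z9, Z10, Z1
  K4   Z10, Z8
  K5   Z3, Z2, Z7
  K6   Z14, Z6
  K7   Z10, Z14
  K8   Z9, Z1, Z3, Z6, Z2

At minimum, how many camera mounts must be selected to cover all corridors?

K2, K3, K4, K6 together cover {Z9, Z11, Z10, Z1, Z14, Z3, Z6, Z2, Z8, Z7} — every corridor.
No 3 of the 8 camera mounts cover everything (all 56 triples fall short), so 4 is minimum.

4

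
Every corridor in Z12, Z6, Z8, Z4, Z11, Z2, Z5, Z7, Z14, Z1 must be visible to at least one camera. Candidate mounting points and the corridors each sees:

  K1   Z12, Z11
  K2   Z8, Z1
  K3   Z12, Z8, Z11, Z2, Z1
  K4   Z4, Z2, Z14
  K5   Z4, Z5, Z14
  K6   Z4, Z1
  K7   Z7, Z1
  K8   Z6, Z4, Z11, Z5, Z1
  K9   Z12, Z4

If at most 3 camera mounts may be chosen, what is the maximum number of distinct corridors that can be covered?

9

Choosing K3, K4, K8 covers {Z12, Z6, Z8, Z4, Z11, Z2, Z5, Z14, Z1} — 9 corridors.
No choice of 3 camera mounts does better; here Z7 is left uncovered.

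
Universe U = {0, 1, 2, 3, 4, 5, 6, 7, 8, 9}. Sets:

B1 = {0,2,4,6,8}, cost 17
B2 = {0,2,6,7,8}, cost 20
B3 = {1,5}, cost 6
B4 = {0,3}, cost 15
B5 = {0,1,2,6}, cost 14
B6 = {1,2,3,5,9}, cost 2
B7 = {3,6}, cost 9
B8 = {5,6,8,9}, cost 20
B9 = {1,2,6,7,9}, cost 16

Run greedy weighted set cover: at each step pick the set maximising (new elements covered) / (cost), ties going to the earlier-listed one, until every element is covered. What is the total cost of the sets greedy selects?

35

Pick 1: B6 adds 5 new (1, 2, 3, 5, 9) at cost 2 (ratio 5/2).
Pick 2: B1 adds 4 new (0, 4, 6, 8) at cost 17 (ratio 4/17).
Pick 3: B9 adds 1 new (7) at cost 16 (ratio 1/16).
Greedy total cost: 2 + 17 + 16 = 35.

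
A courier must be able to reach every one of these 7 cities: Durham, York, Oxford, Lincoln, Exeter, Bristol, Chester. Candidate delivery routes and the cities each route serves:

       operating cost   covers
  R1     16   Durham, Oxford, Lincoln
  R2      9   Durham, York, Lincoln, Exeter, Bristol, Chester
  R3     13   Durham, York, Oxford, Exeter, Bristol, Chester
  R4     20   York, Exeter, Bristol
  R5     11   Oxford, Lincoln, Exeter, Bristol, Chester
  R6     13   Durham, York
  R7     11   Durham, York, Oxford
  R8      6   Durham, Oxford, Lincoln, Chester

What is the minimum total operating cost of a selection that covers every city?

R2, R8 cover every city at operating cost 9 + 6 = 15.
Any cover uses at least 2 routes; among all covering selections none totals below 15.

15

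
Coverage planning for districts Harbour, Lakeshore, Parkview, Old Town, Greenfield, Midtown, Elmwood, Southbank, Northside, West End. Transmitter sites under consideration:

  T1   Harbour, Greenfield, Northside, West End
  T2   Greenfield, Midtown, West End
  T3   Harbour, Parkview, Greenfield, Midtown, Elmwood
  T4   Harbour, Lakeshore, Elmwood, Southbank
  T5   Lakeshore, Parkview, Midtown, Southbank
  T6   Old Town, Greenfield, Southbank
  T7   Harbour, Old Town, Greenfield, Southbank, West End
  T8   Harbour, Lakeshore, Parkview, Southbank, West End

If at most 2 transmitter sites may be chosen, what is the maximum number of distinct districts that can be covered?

Choosing T1, T5 covers {Harbour, Lakeshore, Parkview, Greenfield, Midtown, Southbank, Northside, West End} — 8 districts.
No choice of 2 transmitter sites does better; here Old Town, Elmwood are left uncovered.

8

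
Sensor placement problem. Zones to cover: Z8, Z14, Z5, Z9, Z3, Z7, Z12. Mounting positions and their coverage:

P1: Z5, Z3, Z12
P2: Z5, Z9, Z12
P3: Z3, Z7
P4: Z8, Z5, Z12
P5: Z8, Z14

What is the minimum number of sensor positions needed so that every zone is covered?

3

P2, P3, P5 together cover {Z8, Z14, Z5, Z9, Z3, Z7, Z12} — every zone.
No 2 of the 5 sensor positions cover everything (all 10 pairs fall short), so 3 is minimum.
Greedy (largest uncovered first) would take P1, P5, P2, P3 — 4 sensor positions — but 3 suffice.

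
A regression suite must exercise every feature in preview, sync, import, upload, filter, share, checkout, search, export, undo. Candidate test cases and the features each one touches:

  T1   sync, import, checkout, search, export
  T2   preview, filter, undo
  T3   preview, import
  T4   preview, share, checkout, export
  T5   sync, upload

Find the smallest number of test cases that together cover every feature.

4

T1, T2, T4, T5 together cover {preview, sync, import, upload, filter, share, checkout, search, export, undo} — every feature.
No 3 of the 5 test cases cover everything (all 10 triples fall short), so 4 is minimum.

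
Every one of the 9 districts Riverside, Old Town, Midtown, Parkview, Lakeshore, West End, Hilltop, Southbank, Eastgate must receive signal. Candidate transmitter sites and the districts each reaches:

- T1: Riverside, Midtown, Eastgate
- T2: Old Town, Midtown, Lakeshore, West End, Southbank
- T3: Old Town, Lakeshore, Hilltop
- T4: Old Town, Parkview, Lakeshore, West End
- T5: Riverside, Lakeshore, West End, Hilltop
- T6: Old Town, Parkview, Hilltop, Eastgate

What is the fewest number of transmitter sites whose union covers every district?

3

T1, T2, T6 together cover {Riverside, Old Town, Midtown, Parkview, Lakeshore, West End, Hilltop, Southbank, Eastgate} — every district.
No 2 of the 6 transmitter sites cover everything (all 15 pairs fall short), so 3 is minimum.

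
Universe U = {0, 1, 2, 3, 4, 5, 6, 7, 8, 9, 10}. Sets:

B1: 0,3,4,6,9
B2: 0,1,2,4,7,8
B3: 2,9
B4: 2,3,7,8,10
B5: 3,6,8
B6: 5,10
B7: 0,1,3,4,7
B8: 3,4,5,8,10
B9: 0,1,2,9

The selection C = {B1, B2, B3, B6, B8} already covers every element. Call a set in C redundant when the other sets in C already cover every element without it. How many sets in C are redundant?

Drop B1: 6 uncovered — not redundant.
Drop B2: 1, 7 uncovered — not redundant.
Drop B3: the rest still cover every element — redundant.
Drop B6: the rest still cover every element — redundant.
Drop B8: the rest still cover every element — redundant.
3 redundant: B3, B6, B8.

3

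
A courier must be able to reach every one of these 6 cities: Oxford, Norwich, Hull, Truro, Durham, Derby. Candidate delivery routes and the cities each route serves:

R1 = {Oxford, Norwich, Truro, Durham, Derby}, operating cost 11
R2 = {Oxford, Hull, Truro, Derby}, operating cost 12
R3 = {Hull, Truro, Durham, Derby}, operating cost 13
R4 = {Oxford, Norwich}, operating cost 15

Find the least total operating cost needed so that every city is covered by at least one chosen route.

R1, R2 cover every city at operating cost 11 + 12 = 23.
Any cover uses at least 2 routes; among all covering selections none totals below 23.

23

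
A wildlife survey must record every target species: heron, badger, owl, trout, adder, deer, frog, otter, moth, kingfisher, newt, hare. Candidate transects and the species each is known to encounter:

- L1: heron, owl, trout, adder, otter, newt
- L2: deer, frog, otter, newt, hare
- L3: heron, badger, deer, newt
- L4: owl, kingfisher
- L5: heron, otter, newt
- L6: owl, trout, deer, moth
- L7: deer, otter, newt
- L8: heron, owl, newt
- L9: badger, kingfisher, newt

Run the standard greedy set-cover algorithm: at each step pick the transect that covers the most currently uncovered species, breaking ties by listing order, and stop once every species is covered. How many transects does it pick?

Pick 1: L1 covers 6 new species (heron, owl, trout, adder, otter, newt).
Pick 2: L2 covers 3 new species (deer, frog, hare).
Pick 3: L9 covers 2 new species (badger, kingfisher).
Pick 4: L6 covers 1 new species (moth).
Greedy uses 4 transects.

4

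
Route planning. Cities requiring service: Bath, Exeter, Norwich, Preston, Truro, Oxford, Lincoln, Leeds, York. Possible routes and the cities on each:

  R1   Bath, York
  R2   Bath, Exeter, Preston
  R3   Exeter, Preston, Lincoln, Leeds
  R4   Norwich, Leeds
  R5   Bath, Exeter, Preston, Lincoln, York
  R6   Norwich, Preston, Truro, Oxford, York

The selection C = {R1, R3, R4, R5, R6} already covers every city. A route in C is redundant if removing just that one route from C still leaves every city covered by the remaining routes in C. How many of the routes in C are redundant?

Drop R1: the rest still cover every city — redundant.
Drop R3: the rest still cover every city — redundant.
Drop R4: the rest still cover every city — redundant.
Drop R5: the rest still cover every city — redundant.
Drop R6: Truro, Oxford uncovered — not redundant.
4 redundant: R1, R3, R4, R5.

4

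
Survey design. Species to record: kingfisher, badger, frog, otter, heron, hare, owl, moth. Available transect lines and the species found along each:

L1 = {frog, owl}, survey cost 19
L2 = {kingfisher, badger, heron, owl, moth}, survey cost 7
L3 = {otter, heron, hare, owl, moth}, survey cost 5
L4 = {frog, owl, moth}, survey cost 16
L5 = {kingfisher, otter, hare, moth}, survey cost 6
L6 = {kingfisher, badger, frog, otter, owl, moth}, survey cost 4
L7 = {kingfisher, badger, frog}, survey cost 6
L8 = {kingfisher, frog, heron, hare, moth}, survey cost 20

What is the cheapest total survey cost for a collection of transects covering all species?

L3, L6 cover every species at survey cost 5 + 4 = 9.
Any cover uses at least 2 transects; among all covering selections none totals below 9.

9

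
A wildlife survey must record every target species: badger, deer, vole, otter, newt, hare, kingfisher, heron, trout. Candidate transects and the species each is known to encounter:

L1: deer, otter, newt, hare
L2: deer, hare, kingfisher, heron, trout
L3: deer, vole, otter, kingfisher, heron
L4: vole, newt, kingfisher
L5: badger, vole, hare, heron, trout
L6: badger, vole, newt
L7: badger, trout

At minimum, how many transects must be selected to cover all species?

3

L1, L2, L5 together cover {badger, deer, vole, otter, newt, hare, kingfisher, heron, trout} — every species.
No 2 of the 7 transects cover everything (all 21 pairs fall short), so 3 is minimum.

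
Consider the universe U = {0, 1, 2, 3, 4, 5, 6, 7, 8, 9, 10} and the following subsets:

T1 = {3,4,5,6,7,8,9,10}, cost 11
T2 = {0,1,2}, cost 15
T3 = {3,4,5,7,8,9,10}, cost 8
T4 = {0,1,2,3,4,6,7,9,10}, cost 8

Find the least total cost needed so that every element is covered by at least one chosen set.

16

T3, T4 cover every element at cost 8 + 8 = 16.
Any cover uses at least 2 sets; among all covering selections none totals below 16.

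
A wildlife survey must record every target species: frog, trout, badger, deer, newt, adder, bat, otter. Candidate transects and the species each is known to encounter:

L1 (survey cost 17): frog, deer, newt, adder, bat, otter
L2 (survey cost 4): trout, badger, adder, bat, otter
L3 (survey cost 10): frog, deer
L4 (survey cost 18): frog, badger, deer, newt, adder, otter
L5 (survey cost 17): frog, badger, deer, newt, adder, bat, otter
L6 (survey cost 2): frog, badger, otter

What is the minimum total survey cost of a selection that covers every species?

21

L1, L2 cover every species at survey cost 17 + 4 = 21.
Any cover uses at least 2 transects; among all covering selections none totals below 21.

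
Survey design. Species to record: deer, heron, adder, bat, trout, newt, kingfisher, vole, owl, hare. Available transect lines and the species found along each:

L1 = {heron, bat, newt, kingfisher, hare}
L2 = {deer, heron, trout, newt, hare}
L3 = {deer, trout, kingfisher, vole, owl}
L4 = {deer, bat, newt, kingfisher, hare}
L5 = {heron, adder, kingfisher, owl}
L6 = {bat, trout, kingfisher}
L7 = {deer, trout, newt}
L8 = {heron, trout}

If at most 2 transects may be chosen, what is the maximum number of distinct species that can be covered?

9

Choosing L1, L3 covers {deer, heron, bat, trout, newt, kingfisher, vole, owl, hare} — 9 species.
No choice of 2 transects does better; here adder is left uncovered.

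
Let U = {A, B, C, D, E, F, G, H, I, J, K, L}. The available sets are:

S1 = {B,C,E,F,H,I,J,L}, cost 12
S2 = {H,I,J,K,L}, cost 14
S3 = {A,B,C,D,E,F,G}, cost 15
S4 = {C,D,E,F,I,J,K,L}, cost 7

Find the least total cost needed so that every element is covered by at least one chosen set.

29

S2, S3 cover every element at cost 14 + 15 = 29.
Any cover uses at least 2 sets; among all covering selections none totals below 29.
Greedy by coverage-per-cost would pick S4, S3, S1 for 34 — worse than the optimum 29.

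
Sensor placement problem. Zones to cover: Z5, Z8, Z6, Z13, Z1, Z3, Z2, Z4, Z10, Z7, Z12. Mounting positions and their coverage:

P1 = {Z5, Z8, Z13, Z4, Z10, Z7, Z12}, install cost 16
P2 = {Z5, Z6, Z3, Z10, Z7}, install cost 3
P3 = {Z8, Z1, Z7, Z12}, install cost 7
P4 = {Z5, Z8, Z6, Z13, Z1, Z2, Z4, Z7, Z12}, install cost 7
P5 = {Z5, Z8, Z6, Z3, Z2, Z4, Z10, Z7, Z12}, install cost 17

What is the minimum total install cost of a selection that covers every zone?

P2, P4 cover every zone at install cost 3 + 7 = 10.
Any cover uses at least 2 sensor positions; among all covering selections none totals below 10.

10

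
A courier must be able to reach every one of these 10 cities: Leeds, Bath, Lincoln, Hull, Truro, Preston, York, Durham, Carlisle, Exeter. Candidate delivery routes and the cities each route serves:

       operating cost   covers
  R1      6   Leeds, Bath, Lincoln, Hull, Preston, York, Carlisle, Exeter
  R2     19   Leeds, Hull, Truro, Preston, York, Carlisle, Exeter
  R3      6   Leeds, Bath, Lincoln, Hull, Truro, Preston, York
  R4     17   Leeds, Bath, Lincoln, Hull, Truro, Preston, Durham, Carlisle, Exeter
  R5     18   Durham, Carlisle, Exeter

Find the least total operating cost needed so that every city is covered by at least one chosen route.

R1, R4 cover every city at operating cost 6 + 17 = 23.
Any cover uses at least 2 routes; among all covering selections none totals below 23.
Greedy by coverage-per-operating cost would pick R1, R3, R4 for 29 — worse than the optimum 23.

23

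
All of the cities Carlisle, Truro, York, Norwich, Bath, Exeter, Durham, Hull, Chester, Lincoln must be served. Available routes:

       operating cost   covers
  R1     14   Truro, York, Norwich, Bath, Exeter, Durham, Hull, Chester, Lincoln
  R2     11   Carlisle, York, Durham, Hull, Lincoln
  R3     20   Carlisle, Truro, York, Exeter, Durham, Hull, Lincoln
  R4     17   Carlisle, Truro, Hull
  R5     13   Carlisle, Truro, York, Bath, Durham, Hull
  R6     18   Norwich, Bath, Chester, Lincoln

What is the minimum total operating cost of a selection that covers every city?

R1, R2 cover every city at operating cost 14 + 11 = 25.
Any cover uses at least 2 routes; among all covering selections none totals below 25.

25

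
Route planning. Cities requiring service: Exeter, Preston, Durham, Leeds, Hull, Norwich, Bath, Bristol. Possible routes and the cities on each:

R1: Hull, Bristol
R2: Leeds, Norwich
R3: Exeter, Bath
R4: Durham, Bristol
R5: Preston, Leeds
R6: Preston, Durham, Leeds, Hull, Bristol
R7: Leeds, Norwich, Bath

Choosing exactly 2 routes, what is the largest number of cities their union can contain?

7

Choosing R3, R6 covers {Exeter, Preston, Durham, Leeds, Hull, Bath, Bristol} — 7 cities.
No choice of 2 routes does better; here Norwich is left uncovered.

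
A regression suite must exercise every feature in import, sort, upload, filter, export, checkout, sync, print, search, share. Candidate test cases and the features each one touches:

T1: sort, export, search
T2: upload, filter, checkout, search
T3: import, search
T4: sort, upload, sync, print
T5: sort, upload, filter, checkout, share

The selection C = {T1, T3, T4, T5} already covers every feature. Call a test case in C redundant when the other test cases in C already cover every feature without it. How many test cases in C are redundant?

Drop T1: export uncovered — not redundant.
Drop T3: import uncovered — not redundant.
Drop T4: sync, print uncovered — not redundant.
Drop T5: filter, checkout, share uncovered — not redundant.
None of the test cases in C is redundant.

0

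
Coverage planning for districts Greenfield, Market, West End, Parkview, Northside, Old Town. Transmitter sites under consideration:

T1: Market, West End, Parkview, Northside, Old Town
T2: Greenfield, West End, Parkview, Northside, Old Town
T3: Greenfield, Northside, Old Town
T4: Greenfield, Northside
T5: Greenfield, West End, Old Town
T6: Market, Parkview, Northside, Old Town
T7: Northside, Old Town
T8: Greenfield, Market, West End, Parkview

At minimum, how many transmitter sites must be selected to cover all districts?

T1, T2 together cover {Greenfield, Market, West End, Parkview, Northside, Old Town} — every district.
No single transmitter site contains all 6 districts, so 2 is optimal.

2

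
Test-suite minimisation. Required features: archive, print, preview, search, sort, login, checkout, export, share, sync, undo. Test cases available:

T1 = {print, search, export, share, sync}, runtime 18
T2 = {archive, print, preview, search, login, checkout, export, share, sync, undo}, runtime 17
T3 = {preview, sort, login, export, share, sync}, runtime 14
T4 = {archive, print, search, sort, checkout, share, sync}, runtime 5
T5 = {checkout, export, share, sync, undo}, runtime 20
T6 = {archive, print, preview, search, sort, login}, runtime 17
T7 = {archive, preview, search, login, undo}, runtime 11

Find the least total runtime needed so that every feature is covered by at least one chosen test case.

T2, T4 cover every feature at runtime 17 + 5 = 22.
Any cover uses at least 2 test cases; among all covering selections none totals below 22.

22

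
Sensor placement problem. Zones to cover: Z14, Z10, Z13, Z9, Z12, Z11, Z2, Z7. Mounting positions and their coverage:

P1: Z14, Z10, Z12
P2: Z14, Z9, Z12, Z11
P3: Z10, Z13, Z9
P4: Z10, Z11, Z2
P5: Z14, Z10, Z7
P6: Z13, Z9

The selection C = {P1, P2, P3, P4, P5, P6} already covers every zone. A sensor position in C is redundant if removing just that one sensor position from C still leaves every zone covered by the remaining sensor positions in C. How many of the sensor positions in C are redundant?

Drop P1: the rest still cover every zone — redundant.
Drop P2: the rest still cover every zone — redundant.
Drop P3: the rest still cover every zone — redundant.
Drop P4: Z2 uncovered — not redundant.
Drop P5: Z7 uncovered — not redundant.
Drop P6: the rest still cover every zone — redundant.
4 redundant: P1, P2, P3, P6.

4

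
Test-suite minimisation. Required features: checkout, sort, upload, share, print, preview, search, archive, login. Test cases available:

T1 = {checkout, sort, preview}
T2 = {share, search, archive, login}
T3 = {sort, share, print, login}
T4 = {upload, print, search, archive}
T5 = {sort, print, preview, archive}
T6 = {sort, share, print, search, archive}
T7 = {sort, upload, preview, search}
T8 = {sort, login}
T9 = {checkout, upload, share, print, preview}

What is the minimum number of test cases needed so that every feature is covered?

T1, T2, T4 together cover {checkout, sort, upload, share, print, preview, search, archive, login} — every feature.
No 2 of the 9 test cases cover everything (all 36 pairs fall short), so 3 is minimum.

3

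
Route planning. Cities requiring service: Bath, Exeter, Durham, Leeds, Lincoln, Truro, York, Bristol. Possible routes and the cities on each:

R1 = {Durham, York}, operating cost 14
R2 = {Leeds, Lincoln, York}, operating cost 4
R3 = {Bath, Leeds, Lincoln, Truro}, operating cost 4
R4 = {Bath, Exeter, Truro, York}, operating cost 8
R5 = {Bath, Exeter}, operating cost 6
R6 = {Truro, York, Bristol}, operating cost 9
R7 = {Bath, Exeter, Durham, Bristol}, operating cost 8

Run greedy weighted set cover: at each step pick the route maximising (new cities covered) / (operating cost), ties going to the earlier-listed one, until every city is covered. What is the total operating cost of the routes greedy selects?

Pick 1: R3 adds 4 new (Bath, Leeds, Lincoln, Truro) at operating cost 4 (ratio 4/4).
Pick 2: R7 adds 3 new (Exeter, Durham, Bristol) at operating cost 8 (ratio 3/8).
Pick 3: R2 adds 1 new (York) at operating cost 4 (ratio 1/4).
Greedy total operating cost: 4 + 8 + 4 = 16.

16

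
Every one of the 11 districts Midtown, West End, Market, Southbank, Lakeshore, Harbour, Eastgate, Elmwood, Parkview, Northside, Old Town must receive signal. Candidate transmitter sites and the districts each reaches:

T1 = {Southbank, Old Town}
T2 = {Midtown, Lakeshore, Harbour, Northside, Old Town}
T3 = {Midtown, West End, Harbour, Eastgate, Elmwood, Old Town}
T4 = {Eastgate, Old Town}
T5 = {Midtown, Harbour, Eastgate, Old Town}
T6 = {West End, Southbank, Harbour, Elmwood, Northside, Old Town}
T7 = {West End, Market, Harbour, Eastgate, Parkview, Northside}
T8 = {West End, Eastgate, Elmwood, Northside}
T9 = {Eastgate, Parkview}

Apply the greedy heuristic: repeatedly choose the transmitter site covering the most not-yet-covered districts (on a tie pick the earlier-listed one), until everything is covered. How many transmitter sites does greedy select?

Pick 1: T3 covers 6 new districts (Midtown, West End, Harbour, Eastgate, Elmwood, Old Town).
Pick 2: T7 covers 3 new districts (Market, Parkview, Northside).
Pick 3: T1 covers 1 new districts (Southbank).
Pick 4: T2 covers 1 new districts (Lakeshore).
Greedy uses 4 transmitter sites. (The true minimum is 3.)

4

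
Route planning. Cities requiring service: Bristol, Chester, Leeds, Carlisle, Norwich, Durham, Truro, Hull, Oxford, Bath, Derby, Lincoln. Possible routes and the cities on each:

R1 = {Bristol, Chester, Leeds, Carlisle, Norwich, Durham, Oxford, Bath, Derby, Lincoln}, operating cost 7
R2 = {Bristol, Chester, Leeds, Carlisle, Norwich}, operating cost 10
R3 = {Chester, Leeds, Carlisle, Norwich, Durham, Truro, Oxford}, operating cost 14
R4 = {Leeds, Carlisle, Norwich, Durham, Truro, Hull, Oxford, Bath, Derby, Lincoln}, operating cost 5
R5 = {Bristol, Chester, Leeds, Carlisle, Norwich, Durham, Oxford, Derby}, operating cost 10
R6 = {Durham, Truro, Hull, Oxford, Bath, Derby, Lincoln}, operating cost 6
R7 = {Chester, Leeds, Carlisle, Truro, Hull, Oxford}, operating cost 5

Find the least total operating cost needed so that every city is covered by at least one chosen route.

R1, R4 cover every city at operating cost 7 + 5 = 12.
Any cover uses at least 2 routes; among all covering selections none totals below 12.

12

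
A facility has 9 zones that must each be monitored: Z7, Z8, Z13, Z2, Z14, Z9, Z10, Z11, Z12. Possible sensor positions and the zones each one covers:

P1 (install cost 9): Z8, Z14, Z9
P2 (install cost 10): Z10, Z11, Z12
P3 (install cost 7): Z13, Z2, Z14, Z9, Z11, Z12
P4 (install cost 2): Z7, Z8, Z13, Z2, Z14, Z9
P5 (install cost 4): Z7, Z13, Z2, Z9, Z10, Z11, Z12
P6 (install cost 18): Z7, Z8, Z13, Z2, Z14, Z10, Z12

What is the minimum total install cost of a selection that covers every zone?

6

P4, P5 cover every zone at install cost 2 + 4 = 6.
Any cover uses at least 2 sensor positions; among all covering selections none totals below 6.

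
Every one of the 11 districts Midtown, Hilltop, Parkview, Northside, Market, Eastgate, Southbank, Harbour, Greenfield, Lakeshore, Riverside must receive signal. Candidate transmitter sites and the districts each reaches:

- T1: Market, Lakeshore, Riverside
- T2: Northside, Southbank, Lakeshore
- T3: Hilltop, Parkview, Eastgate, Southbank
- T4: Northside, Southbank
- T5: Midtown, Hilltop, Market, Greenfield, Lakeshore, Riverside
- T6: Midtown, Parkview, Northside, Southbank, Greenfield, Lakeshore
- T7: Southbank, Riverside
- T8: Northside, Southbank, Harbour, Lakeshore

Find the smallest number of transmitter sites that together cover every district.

3

T3, T5, T8 together cover {Midtown, Hilltop, Parkview, Northside, Market, Eastgate, Southbank, Harbour, Greenfield, Lakeshore, Riverside} — every district.
No 2 of the 8 transmitter sites cover everything (all 28 pairs fall short), so 3 is minimum.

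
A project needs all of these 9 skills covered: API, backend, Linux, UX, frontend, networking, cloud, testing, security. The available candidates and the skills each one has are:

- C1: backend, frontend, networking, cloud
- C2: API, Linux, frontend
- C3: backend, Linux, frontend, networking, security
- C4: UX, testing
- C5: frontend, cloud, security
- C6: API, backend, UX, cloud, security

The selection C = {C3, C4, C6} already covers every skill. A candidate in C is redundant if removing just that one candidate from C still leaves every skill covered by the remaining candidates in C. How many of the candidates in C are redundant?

0

Drop C3: Linux, frontend, networking uncovered — not redundant.
Drop C4: testing uncovered — not redundant.
Drop C6: API, cloud uncovered — not redundant.
None of the candidates in C is redundant.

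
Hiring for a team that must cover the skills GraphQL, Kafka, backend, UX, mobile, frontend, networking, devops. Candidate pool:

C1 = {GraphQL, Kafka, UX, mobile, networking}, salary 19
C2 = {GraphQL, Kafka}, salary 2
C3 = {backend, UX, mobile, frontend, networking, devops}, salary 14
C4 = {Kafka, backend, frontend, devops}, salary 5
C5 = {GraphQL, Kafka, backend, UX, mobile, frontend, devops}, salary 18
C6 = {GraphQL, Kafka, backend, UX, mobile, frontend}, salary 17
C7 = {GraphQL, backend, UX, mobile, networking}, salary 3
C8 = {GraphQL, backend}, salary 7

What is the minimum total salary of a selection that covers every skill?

C4, C7 cover every skill at salary 5 + 3 = 8.
Any cover uses at least 2 candidates; among all covering selections none totals below 8.

8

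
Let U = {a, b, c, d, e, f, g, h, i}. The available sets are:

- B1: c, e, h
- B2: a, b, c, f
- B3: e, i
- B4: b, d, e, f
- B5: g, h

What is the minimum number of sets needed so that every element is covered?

B2, B3, B4, B5 together cover {a, b, c, d, e, f, g, h, i} — every element.
No 3 of the 5 sets cover everything (all 10 triples fall short), so 4 is minimum.
Greedy (largest uncovered first) would take B2, B1, B3, B4, B5 — 5 sets — but 4 suffice.

4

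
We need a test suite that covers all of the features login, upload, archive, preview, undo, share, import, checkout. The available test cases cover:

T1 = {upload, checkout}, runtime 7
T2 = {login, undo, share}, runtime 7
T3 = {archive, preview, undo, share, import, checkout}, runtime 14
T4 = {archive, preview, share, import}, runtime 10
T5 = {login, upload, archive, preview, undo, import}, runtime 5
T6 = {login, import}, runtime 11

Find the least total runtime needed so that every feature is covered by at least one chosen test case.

19

T3, T5 cover every feature at runtime 14 + 5 = 19.
Any cover uses at least 2 test cases; among all covering selections none totals below 19.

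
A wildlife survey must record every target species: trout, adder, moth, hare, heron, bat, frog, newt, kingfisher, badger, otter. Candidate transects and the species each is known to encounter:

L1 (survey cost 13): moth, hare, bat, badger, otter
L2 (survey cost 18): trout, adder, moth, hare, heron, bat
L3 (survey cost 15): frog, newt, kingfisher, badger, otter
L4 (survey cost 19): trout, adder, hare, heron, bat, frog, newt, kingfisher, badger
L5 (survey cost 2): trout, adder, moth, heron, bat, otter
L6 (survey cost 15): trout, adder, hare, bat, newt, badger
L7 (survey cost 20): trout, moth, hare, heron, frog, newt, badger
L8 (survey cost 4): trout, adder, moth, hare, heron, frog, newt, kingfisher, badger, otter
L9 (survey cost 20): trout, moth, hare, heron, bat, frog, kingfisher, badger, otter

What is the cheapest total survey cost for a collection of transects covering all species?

L5, L8 cover every species at survey cost 2 + 4 = 6.
Any cover uses at least 2 transects; among all covering selections none totals below 6.

6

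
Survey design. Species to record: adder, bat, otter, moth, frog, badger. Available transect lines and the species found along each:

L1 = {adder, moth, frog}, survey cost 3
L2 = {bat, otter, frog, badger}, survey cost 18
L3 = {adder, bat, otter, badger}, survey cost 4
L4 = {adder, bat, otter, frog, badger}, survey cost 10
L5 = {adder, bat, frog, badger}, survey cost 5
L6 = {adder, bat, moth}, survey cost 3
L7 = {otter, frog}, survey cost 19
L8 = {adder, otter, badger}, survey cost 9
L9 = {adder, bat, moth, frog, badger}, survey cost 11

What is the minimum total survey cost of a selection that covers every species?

L1, L3 cover every species at survey cost 3 + 4 = 7.
Any cover uses at least 2 transects; among all covering selections none totals below 7.

7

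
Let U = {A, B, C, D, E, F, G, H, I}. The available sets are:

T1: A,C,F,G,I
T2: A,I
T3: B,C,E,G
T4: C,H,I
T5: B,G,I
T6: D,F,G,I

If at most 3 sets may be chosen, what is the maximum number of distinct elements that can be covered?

Choosing T1, T3, T4 covers {A, B, C, E, F, G, H, I} — 8 elements.
No choice of 3 sets does better; here D is left uncovered.

8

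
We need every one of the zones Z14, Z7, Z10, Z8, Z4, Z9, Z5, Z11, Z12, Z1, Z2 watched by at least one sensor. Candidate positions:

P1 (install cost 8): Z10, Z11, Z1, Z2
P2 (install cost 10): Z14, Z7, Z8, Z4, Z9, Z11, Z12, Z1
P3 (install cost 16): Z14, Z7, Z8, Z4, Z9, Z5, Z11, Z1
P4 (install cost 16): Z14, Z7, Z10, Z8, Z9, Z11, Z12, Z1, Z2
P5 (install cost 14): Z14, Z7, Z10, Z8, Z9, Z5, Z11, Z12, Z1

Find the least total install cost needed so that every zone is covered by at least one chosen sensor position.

P3, P4 cover every zone at install cost 16 + 16 = 32.
Any cover uses at least 2 sensor positions; among all covering selections none totals below 32.

32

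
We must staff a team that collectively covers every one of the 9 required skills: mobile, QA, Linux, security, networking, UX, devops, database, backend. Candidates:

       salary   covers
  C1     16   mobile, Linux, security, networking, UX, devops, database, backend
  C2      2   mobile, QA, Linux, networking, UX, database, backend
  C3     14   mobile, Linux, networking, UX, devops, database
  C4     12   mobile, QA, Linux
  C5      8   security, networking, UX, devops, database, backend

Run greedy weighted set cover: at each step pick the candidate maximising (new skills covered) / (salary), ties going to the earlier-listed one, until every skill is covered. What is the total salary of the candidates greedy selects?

10

Pick 1: C2 adds 7 new (mobile, QA, Linux, networking, UX, database, backend) at salary 2 (ratio 7/2).
Pick 2: C5 adds 2 new (security, devops) at salary 8 (ratio 2/8).
Greedy total salary: 2 + 8 = 10.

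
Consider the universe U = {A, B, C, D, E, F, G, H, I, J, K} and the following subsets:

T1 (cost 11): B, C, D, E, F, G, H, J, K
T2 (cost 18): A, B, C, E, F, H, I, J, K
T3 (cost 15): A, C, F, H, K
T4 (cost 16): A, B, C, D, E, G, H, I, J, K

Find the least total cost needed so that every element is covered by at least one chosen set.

T1, T4 cover every element at cost 11 + 16 = 27.
Any cover uses at least 2 sets; among all covering selections none totals below 27.

27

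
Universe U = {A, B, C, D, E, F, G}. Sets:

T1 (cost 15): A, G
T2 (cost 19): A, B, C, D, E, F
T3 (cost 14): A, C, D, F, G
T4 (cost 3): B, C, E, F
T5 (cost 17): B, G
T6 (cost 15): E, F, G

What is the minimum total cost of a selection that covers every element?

T3, T4 cover every element at cost 14 + 3 = 17.
Any cover uses at least 2 sets; among all covering selections none totals below 17.

17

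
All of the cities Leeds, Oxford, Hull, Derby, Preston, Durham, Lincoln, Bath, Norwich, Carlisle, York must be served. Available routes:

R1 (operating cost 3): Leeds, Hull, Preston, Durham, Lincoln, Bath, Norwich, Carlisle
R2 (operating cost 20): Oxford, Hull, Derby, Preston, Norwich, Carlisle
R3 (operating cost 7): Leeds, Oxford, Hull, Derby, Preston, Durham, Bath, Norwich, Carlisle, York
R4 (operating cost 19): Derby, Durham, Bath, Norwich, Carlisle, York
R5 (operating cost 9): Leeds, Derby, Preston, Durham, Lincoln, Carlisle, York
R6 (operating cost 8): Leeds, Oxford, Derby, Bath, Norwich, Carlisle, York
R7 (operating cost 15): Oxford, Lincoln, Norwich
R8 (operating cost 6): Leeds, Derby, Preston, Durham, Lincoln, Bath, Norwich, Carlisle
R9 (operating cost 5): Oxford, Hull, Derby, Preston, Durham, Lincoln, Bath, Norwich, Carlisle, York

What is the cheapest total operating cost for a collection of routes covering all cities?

R1, R9 cover every city at operating cost 3 + 5 = 8.
Any cover uses at least 2 routes; among all covering selections none totals below 8.

8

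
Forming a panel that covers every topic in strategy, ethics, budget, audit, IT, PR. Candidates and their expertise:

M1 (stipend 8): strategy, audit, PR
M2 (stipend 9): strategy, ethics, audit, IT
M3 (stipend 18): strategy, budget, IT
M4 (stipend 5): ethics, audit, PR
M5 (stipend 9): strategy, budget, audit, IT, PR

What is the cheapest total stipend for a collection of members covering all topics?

M4, M5 cover every topic at stipend 5 + 9 = 14.
Any cover uses at least 2 members; among all covering selections none totals below 14.

14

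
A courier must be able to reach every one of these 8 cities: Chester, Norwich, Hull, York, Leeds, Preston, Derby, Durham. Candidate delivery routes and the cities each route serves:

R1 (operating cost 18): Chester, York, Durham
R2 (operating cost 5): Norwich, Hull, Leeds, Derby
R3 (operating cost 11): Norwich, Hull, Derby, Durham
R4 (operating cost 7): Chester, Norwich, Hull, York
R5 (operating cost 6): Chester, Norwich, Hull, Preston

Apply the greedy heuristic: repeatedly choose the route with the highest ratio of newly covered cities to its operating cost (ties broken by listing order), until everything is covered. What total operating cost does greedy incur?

29

Pick 1: R2 adds 4 new (Norwich, Hull, Leeds, Derby) at operating cost 5 (ratio 4/5).
Pick 2: R5 adds 2 new (Chester, Preston) at operating cost 6 (ratio 2/6).
Pick 3: R4 adds 1 new (York) at operating cost 7 (ratio 1/7).
Pick 4: R3 adds 1 new (Durham) at operating cost 11 (ratio 1/11).
Greedy total operating cost: 5 + 6 + 7 + 11 = 29.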